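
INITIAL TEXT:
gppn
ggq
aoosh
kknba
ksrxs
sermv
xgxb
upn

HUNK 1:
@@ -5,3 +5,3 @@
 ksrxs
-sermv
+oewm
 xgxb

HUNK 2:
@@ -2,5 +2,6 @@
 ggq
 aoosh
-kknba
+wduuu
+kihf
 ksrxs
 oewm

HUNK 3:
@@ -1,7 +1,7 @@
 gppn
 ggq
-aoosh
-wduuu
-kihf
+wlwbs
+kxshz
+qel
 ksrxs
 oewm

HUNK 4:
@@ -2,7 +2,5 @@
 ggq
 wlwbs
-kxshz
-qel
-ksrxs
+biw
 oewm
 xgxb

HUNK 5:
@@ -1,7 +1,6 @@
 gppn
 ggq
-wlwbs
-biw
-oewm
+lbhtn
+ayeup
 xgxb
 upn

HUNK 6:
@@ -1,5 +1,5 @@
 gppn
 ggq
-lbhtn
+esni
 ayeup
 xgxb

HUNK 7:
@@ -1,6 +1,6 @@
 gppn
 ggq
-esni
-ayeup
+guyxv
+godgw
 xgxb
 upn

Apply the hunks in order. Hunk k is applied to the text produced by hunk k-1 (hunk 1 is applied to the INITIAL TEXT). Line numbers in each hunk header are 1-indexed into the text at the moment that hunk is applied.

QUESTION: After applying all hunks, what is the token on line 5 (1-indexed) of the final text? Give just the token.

Answer: xgxb

Derivation:
Hunk 1: at line 5 remove [sermv] add [oewm] -> 8 lines: gppn ggq aoosh kknba ksrxs oewm xgxb upn
Hunk 2: at line 2 remove [kknba] add [wduuu,kihf] -> 9 lines: gppn ggq aoosh wduuu kihf ksrxs oewm xgxb upn
Hunk 3: at line 1 remove [aoosh,wduuu,kihf] add [wlwbs,kxshz,qel] -> 9 lines: gppn ggq wlwbs kxshz qel ksrxs oewm xgxb upn
Hunk 4: at line 2 remove [kxshz,qel,ksrxs] add [biw] -> 7 lines: gppn ggq wlwbs biw oewm xgxb upn
Hunk 5: at line 1 remove [wlwbs,biw,oewm] add [lbhtn,ayeup] -> 6 lines: gppn ggq lbhtn ayeup xgxb upn
Hunk 6: at line 1 remove [lbhtn] add [esni] -> 6 lines: gppn ggq esni ayeup xgxb upn
Hunk 7: at line 1 remove [esni,ayeup] add [guyxv,godgw] -> 6 lines: gppn ggq guyxv godgw xgxb upn
Final line 5: xgxb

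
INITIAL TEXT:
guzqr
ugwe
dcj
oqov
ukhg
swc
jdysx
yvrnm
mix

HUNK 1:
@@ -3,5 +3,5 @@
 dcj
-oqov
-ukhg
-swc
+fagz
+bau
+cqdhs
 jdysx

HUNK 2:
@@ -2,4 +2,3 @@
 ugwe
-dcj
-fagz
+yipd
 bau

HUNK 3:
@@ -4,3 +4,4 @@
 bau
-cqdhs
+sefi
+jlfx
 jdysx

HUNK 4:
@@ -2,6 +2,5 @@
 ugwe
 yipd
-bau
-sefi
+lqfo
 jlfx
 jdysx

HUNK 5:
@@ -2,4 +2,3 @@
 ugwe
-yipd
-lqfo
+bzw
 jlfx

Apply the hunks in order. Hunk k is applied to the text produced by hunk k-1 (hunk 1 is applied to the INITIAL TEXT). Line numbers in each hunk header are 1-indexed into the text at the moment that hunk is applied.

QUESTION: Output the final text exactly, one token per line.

Answer: guzqr
ugwe
bzw
jlfx
jdysx
yvrnm
mix

Derivation:
Hunk 1: at line 3 remove [oqov,ukhg,swc] add [fagz,bau,cqdhs] -> 9 lines: guzqr ugwe dcj fagz bau cqdhs jdysx yvrnm mix
Hunk 2: at line 2 remove [dcj,fagz] add [yipd] -> 8 lines: guzqr ugwe yipd bau cqdhs jdysx yvrnm mix
Hunk 3: at line 4 remove [cqdhs] add [sefi,jlfx] -> 9 lines: guzqr ugwe yipd bau sefi jlfx jdysx yvrnm mix
Hunk 4: at line 2 remove [bau,sefi] add [lqfo] -> 8 lines: guzqr ugwe yipd lqfo jlfx jdysx yvrnm mix
Hunk 5: at line 2 remove [yipd,lqfo] add [bzw] -> 7 lines: guzqr ugwe bzw jlfx jdysx yvrnm mix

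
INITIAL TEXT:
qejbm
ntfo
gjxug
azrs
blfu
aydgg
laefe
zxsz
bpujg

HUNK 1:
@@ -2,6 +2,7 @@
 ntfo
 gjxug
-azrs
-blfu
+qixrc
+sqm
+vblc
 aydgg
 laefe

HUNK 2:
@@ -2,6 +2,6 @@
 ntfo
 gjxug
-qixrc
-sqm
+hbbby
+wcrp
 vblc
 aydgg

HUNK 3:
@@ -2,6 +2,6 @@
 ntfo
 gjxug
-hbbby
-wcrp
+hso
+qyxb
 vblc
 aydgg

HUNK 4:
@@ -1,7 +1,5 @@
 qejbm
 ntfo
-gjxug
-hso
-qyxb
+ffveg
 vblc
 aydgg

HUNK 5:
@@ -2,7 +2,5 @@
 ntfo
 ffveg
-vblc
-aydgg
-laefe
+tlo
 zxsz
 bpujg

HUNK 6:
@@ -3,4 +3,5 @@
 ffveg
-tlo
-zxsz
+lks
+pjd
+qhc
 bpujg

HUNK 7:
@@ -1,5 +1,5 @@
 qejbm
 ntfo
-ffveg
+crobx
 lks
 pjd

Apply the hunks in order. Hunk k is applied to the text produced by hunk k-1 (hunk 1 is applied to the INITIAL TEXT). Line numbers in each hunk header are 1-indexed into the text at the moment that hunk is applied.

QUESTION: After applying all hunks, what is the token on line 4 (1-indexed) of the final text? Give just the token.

Hunk 1: at line 2 remove [azrs,blfu] add [qixrc,sqm,vblc] -> 10 lines: qejbm ntfo gjxug qixrc sqm vblc aydgg laefe zxsz bpujg
Hunk 2: at line 2 remove [qixrc,sqm] add [hbbby,wcrp] -> 10 lines: qejbm ntfo gjxug hbbby wcrp vblc aydgg laefe zxsz bpujg
Hunk 3: at line 2 remove [hbbby,wcrp] add [hso,qyxb] -> 10 lines: qejbm ntfo gjxug hso qyxb vblc aydgg laefe zxsz bpujg
Hunk 4: at line 1 remove [gjxug,hso,qyxb] add [ffveg] -> 8 lines: qejbm ntfo ffveg vblc aydgg laefe zxsz bpujg
Hunk 5: at line 2 remove [vblc,aydgg,laefe] add [tlo] -> 6 lines: qejbm ntfo ffveg tlo zxsz bpujg
Hunk 6: at line 3 remove [tlo,zxsz] add [lks,pjd,qhc] -> 7 lines: qejbm ntfo ffveg lks pjd qhc bpujg
Hunk 7: at line 1 remove [ffveg] add [crobx] -> 7 lines: qejbm ntfo crobx lks pjd qhc bpujg
Final line 4: lks

Answer: lks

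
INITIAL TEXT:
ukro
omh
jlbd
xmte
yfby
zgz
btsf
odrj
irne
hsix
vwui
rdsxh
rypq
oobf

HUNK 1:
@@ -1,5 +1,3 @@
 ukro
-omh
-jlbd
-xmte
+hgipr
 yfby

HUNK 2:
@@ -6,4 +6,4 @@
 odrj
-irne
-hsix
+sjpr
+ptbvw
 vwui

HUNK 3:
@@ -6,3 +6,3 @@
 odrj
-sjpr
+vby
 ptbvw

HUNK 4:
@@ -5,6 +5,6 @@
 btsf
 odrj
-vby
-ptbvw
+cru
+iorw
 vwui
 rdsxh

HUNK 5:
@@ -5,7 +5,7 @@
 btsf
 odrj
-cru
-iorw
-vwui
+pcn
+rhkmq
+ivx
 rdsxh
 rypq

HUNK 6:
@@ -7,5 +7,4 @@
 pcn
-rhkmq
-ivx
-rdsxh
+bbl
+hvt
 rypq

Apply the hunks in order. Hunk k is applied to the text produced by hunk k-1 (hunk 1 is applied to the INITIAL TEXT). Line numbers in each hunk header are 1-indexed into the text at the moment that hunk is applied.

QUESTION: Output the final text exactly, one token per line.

Answer: ukro
hgipr
yfby
zgz
btsf
odrj
pcn
bbl
hvt
rypq
oobf

Derivation:
Hunk 1: at line 1 remove [omh,jlbd,xmte] add [hgipr] -> 12 lines: ukro hgipr yfby zgz btsf odrj irne hsix vwui rdsxh rypq oobf
Hunk 2: at line 6 remove [irne,hsix] add [sjpr,ptbvw] -> 12 lines: ukro hgipr yfby zgz btsf odrj sjpr ptbvw vwui rdsxh rypq oobf
Hunk 3: at line 6 remove [sjpr] add [vby] -> 12 lines: ukro hgipr yfby zgz btsf odrj vby ptbvw vwui rdsxh rypq oobf
Hunk 4: at line 5 remove [vby,ptbvw] add [cru,iorw] -> 12 lines: ukro hgipr yfby zgz btsf odrj cru iorw vwui rdsxh rypq oobf
Hunk 5: at line 5 remove [cru,iorw,vwui] add [pcn,rhkmq,ivx] -> 12 lines: ukro hgipr yfby zgz btsf odrj pcn rhkmq ivx rdsxh rypq oobf
Hunk 6: at line 7 remove [rhkmq,ivx,rdsxh] add [bbl,hvt] -> 11 lines: ukro hgipr yfby zgz btsf odrj pcn bbl hvt rypq oobf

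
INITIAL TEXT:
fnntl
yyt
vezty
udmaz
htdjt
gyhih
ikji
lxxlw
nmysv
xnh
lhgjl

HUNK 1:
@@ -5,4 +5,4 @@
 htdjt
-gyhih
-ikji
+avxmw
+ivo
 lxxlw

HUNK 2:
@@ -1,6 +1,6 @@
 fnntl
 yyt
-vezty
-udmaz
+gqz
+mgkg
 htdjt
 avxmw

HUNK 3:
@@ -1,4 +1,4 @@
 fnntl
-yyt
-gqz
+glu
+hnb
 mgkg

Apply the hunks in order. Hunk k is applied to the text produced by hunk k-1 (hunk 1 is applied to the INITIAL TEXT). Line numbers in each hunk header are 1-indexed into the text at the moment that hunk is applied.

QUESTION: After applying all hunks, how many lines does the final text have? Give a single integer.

Answer: 11

Derivation:
Hunk 1: at line 5 remove [gyhih,ikji] add [avxmw,ivo] -> 11 lines: fnntl yyt vezty udmaz htdjt avxmw ivo lxxlw nmysv xnh lhgjl
Hunk 2: at line 1 remove [vezty,udmaz] add [gqz,mgkg] -> 11 lines: fnntl yyt gqz mgkg htdjt avxmw ivo lxxlw nmysv xnh lhgjl
Hunk 3: at line 1 remove [yyt,gqz] add [glu,hnb] -> 11 lines: fnntl glu hnb mgkg htdjt avxmw ivo lxxlw nmysv xnh lhgjl
Final line count: 11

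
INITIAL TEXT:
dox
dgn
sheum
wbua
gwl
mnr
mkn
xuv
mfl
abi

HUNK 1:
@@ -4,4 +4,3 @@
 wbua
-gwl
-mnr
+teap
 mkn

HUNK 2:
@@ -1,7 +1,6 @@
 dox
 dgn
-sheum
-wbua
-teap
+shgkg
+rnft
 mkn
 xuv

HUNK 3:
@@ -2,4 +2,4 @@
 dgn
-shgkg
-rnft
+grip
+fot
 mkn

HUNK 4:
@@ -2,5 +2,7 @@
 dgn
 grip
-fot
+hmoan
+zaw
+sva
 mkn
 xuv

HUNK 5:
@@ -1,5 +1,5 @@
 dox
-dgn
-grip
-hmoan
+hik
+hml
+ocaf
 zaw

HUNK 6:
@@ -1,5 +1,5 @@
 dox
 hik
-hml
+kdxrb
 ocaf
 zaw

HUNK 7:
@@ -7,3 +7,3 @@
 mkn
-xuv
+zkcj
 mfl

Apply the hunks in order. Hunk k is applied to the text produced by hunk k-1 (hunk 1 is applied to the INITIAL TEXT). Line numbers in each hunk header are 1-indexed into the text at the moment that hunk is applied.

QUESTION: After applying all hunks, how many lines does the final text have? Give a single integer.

Hunk 1: at line 4 remove [gwl,mnr] add [teap] -> 9 lines: dox dgn sheum wbua teap mkn xuv mfl abi
Hunk 2: at line 1 remove [sheum,wbua,teap] add [shgkg,rnft] -> 8 lines: dox dgn shgkg rnft mkn xuv mfl abi
Hunk 3: at line 2 remove [shgkg,rnft] add [grip,fot] -> 8 lines: dox dgn grip fot mkn xuv mfl abi
Hunk 4: at line 2 remove [fot] add [hmoan,zaw,sva] -> 10 lines: dox dgn grip hmoan zaw sva mkn xuv mfl abi
Hunk 5: at line 1 remove [dgn,grip,hmoan] add [hik,hml,ocaf] -> 10 lines: dox hik hml ocaf zaw sva mkn xuv mfl abi
Hunk 6: at line 1 remove [hml] add [kdxrb] -> 10 lines: dox hik kdxrb ocaf zaw sva mkn xuv mfl abi
Hunk 7: at line 7 remove [xuv] add [zkcj] -> 10 lines: dox hik kdxrb ocaf zaw sva mkn zkcj mfl abi
Final line count: 10

Answer: 10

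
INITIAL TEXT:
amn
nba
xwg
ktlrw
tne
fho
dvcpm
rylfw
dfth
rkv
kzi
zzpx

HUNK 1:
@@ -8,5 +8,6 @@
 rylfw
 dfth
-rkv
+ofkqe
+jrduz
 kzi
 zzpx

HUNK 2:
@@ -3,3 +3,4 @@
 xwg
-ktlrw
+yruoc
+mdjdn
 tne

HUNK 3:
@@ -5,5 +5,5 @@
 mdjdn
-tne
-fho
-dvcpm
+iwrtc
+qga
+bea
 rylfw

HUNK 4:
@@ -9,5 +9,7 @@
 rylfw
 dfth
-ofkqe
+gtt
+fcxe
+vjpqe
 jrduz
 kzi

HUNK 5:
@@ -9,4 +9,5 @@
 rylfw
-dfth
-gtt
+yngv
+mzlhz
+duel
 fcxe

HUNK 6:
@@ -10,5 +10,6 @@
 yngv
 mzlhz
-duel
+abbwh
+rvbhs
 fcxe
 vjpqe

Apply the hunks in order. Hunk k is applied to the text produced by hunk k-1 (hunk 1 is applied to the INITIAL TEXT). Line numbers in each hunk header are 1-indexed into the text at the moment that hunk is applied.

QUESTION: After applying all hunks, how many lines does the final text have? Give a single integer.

Hunk 1: at line 8 remove [rkv] add [ofkqe,jrduz] -> 13 lines: amn nba xwg ktlrw tne fho dvcpm rylfw dfth ofkqe jrduz kzi zzpx
Hunk 2: at line 3 remove [ktlrw] add [yruoc,mdjdn] -> 14 lines: amn nba xwg yruoc mdjdn tne fho dvcpm rylfw dfth ofkqe jrduz kzi zzpx
Hunk 3: at line 5 remove [tne,fho,dvcpm] add [iwrtc,qga,bea] -> 14 lines: amn nba xwg yruoc mdjdn iwrtc qga bea rylfw dfth ofkqe jrduz kzi zzpx
Hunk 4: at line 9 remove [ofkqe] add [gtt,fcxe,vjpqe] -> 16 lines: amn nba xwg yruoc mdjdn iwrtc qga bea rylfw dfth gtt fcxe vjpqe jrduz kzi zzpx
Hunk 5: at line 9 remove [dfth,gtt] add [yngv,mzlhz,duel] -> 17 lines: amn nba xwg yruoc mdjdn iwrtc qga bea rylfw yngv mzlhz duel fcxe vjpqe jrduz kzi zzpx
Hunk 6: at line 10 remove [duel] add [abbwh,rvbhs] -> 18 lines: amn nba xwg yruoc mdjdn iwrtc qga bea rylfw yngv mzlhz abbwh rvbhs fcxe vjpqe jrduz kzi zzpx
Final line count: 18

Answer: 18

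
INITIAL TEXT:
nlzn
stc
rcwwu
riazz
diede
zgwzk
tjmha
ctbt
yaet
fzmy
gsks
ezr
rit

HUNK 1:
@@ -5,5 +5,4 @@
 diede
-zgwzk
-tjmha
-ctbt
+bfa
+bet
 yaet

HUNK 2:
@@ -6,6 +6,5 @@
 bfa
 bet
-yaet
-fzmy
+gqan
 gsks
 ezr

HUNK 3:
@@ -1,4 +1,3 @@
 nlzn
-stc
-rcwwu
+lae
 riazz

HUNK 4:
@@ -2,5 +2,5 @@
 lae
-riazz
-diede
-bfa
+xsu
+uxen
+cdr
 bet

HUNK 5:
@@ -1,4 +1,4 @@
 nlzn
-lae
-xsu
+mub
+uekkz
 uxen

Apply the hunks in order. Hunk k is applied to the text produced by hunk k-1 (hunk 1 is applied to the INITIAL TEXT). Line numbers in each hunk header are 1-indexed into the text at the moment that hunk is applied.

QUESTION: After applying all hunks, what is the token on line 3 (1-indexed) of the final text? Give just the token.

Hunk 1: at line 5 remove [zgwzk,tjmha,ctbt] add [bfa,bet] -> 12 lines: nlzn stc rcwwu riazz diede bfa bet yaet fzmy gsks ezr rit
Hunk 2: at line 6 remove [yaet,fzmy] add [gqan] -> 11 lines: nlzn stc rcwwu riazz diede bfa bet gqan gsks ezr rit
Hunk 3: at line 1 remove [stc,rcwwu] add [lae] -> 10 lines: nlzn lae riazz diede bfa bet gqan gsks ezr rit
Hunk 4: at line 2 remove [riazz,diede,bfa] add [xsu,uxen,cdr] -> 10 lines: nlzn lae xsu uxen cdr bet gqan gsks ezr rit
Hunk 5: at line 1 remove [lae,xsu] add [mub,uekkz] -> 10 lines: nlzn mub uekkz uxen cdr bet gqan gsks ezr rit
Final line 3: uekkz

Answer: uekkz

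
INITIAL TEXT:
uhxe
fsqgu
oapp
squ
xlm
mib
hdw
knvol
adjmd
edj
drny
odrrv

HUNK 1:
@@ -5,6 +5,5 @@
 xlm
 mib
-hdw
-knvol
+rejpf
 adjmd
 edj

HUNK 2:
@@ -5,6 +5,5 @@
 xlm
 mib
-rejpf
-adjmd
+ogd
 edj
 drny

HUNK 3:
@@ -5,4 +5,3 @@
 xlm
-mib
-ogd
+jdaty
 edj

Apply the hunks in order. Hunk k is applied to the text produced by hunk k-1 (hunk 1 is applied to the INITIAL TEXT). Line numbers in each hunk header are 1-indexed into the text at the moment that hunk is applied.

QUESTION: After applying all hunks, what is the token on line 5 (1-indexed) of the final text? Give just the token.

Hunk 1: at line 5 remove [hdw,knvol] add [rejpf] -> 11 lines: uhxe fsqgu oapp squ xlm mib rejpf adjmd edj drny odrrv
Hunk 2: at line 5 remove [rejpf,adjmd] add [ogd] -> 10 lines: uhxe fsqgu oapp squ xlm mib ogd edj drny odrrv
Hunk 3: at line 5 remove [mib,ogd] add [jdaty] -> 9 lines: uhxe fsqgu oapp squ xlm jdaty edj drny odrrv
Final line 5: xlm

Answer: xlm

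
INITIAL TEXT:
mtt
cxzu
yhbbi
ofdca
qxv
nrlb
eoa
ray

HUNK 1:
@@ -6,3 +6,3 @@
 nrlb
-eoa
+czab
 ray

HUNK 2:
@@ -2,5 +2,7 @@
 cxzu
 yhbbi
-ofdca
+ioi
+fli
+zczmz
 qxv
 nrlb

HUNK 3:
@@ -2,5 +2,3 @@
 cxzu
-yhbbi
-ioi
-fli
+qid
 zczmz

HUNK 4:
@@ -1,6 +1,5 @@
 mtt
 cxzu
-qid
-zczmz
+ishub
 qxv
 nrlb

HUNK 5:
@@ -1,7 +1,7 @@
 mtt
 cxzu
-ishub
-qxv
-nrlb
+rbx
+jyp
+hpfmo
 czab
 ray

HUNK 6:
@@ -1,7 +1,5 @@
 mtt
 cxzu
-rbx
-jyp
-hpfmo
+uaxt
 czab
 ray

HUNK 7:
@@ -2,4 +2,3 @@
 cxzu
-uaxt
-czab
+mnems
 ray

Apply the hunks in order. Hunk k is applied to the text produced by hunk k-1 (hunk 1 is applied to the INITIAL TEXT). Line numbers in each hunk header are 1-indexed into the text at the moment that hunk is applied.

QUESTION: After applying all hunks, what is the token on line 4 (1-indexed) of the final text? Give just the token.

Hunk 1: at line 6 remove [eoa] add [czab] -> 8 lines: mtt cxzu yhbbi ofdca qxv nrlb czab ray
Hunk 2: at line 2 remove [ofdca] add [ioi,fli,zczmz] -> 10 lines: mtt cxzu yhbbi ioi fli zczmz qxv nrlb czab ray
Hunk 3: at line 2 remove [yhbbi,ioi,fli] add [qid] -> 8 lines: mtt cxzu qid zczmz qxv nrlb czab ray
Hunk 4: at line 1 remove [qid,zczmz] add [ishub] -> 7 lines: mtt cxzu ishub qxv nrlb czab ray
Hunk 5: at line 1 remove [ishub,qxv,nrlb] add [rbx,jyp,hpfmo] -> 7 lines: mtt cxzu rbx jyp hpfmo czab ray
Hunk 6: at line 1 remove [rbx,jyp,hpfmo] add [uaxt] -> 5 lines: mtt cxzu uaxt czab ray
Hunk 7: at line 2 remove [uaxt,czab] add [mnems] -> 4 lines: mtt cxzu mnems ray
Final line 4: ray

Answer: ray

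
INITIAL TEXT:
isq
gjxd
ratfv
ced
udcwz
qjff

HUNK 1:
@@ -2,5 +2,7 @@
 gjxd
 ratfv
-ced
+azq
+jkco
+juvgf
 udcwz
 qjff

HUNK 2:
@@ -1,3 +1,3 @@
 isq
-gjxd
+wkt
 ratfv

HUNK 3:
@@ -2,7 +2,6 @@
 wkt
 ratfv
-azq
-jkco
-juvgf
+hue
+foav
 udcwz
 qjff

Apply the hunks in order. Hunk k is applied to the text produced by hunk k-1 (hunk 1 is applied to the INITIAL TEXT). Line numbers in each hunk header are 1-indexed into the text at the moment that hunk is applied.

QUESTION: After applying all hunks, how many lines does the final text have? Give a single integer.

Hunk 1: at line 2 remove [ced] add [azq,jkco,juvgf] -> 8 lines: isq gjxd ratfv azq jkco juvgf udcwz qjff
Hunk 2: at line 1 remove [gjxd] add [wkt] -> 8 lines: isq wkt ratfv azq jkco juvgf udcwz qjff
Hunk 3: at line 2 remove [azq,jkco,juvgf] add [hue,foav] -> 7 lines: isq wkt ratfv hue foav udcwz qjff
Final line count: 7

Answer: 7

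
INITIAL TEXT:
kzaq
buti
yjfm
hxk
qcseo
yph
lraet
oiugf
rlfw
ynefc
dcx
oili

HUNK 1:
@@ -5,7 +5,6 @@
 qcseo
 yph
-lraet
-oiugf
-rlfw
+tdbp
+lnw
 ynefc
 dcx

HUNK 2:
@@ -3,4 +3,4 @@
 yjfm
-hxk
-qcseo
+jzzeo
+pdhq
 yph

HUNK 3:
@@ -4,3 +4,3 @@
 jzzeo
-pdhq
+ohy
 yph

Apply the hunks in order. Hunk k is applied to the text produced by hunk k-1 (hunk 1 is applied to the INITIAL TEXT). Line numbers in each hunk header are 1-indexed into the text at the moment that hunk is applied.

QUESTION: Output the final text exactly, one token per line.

Answer: kzaq
buti
yjfm
jzzeo
ohy
yph
tdbp
lnw
ynefc
dcx
oili

Derivation:
Hunk 1: at line 5 remove [lraet,oiugf,rlfw] add [tdbp,lnw] -> 11 lines: kzaq buti yjfm hxk qcseo yph tdbp lnw ynefc dcx oili
Hunk 2: at line 3 remove [hxk,qcseo] add [jzzeo,pdhq] -> 11 lines: kzaq buti yjfm jzzeo pdhq yph tdbp lnw ynefc dcx oili
Hunk 3: at line 4 remove [pdhq] add [ohy] -> 11 lines: kzaq buti yjfm jzzeo ohy yph tdbp lnw ynefc dcx oili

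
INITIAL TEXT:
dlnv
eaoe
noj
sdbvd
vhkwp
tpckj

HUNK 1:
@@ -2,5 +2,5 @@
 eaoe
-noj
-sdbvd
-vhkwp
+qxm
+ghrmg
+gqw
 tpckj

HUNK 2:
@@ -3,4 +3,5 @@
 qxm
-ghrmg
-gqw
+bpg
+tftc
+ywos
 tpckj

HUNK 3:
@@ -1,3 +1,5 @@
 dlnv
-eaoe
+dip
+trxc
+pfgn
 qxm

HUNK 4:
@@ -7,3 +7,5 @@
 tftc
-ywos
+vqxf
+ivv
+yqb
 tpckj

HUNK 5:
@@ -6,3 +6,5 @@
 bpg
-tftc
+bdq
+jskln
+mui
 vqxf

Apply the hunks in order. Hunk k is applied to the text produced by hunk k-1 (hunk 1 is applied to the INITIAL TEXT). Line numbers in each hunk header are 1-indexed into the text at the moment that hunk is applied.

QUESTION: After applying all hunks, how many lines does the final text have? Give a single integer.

Hunk 1: at line 2 remove [noj,sdbvd,vhkwp] add [qxm,ghrmg,gqw] -> 6 lines: dlnv eaoe qxm ghrmg gqw tpckj
Hunk 2: at line 3 remove [ghrmg,gqw] add [bpg,tftc,ywos] -> 7 lines: dlnv eaoe qxm bpg tftc ywos tpckj
Hunk 3: at line 1 remove [eaoe] add [dip,trxc,pfgn] -> 9 lines: dlnv dip trxc pfgn qxm bpg tftc ywos tpckj
Hunk 4: at line 7 remove [ywos] add [vqxf,ivv,yqb] -> 11 lines: dlnv dip trxc pfgn qxm bpg tftc vqxf ivv yqb tpckj
Hunk 5: at line 6 remove [tftc] add [bdq,jskln,mui] -> 13 lines: dlnv dip trxc pfgn qxm bpg bdq jskln mui vqxf ivv yqb tpckj
Final line count: 13

Answer: 13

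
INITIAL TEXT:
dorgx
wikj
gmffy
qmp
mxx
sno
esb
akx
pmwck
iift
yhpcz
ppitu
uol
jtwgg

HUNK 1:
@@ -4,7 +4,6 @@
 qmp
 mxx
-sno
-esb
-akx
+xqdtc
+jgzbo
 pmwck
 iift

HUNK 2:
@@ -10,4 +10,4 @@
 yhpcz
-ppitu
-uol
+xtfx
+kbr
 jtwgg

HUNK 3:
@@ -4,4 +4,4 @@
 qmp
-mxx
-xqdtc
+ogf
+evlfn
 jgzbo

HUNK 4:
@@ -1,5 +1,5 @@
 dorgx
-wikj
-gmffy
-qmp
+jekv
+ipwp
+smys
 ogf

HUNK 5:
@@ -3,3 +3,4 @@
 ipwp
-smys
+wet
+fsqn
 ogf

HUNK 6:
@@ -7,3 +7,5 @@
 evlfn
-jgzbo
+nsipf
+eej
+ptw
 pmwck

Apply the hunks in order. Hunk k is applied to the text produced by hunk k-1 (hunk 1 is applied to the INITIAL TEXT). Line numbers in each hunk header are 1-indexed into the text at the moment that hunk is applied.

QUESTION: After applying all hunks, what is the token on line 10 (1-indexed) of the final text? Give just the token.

Answer: ptw

Derivation:
Hunk 1: at line 4 remove [sno,esb,akx] add [xqdtc,jgzbo] -> 13 lines: dorgx wikj gmffy qmp mxx xqdtc jgzbo pmwck iift yhpcz ppitu uol jtwgg
Hunk 2: at line 10 remove [ppitu,uol] add [xtfx,kbr] -> 13 lines: dorgx wikj gmffy qmp mxx xqdtc jgzbo pmwck iift yhpcz xtfx kbr jtwgg
Hunk 3: at line 4 remove [mxx,xqdtc] add [ogf,evlfn] -> 13 lines: dorgx wikj gmffy qmp ogf evlfn jgzbo pmwck iift yhpcz xtfx kbr jtwgg
Hunk 4: at line 1 remove [wikj,gmffy,qmp] add [jekv,ipwp,smys] -> 13 lines: dorgx jekv ipwp smys ogf evlfn jgzbo pmwck iift yhpcz xtfx kbr jtwgg
Hunk 5: at line 3 remove [smys] add [wet,fsqn] -> 14 lines: dorgx jekv ipwp wet fsqn ogf evlfn jgzbo pmwck iift yhpcz xtfx kbr jtwgg
Hunk 6: at line 7 remove [jgzbo] add [nsipf,eej,ptw] -> 16 lines: dorgx jekv ipwp wet fsqn ogf evlfn nsipf eej ptw pmwck iift yhpcz xtfx kbr jtwgg
Final line 10: ptw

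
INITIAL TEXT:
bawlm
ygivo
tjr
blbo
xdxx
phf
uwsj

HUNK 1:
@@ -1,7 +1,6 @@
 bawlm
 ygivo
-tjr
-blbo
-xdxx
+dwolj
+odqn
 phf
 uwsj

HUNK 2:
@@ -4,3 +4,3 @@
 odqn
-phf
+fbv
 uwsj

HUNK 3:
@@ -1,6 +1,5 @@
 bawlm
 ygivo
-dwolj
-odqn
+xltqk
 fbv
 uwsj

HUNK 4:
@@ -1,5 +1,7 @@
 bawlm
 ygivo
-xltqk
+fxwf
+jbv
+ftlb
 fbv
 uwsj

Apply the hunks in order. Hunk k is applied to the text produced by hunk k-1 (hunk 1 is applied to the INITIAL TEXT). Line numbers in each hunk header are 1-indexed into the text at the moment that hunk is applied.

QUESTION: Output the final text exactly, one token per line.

Hunk 1: at line 1 remove [tjr,blbo,xdxx] add [dwolj,odqn] -> 6 lines: bawlm ygivo dwolj odqn phf uwsj
Hunk 2: at line 4 remove [phf] add [fbv] -> 6 lines: bawlm ygivo dwolj odqn fbv uwsj
Hunk 3: at line 1 remove [dwolj,odqn] add [xltqk] -> 5 lines: bawlm ygivo xltqk fbv uwsj
Hunk 4: at line 1 remove [xltqk] add [fxwf,jbv,ftlb] -> 7 lines: bawlm ygivo fxwf jbv ftlb fbv uwsj

Answer: bawlm
ygivo
fxwf
jbv
ftlb
fbv
uwsj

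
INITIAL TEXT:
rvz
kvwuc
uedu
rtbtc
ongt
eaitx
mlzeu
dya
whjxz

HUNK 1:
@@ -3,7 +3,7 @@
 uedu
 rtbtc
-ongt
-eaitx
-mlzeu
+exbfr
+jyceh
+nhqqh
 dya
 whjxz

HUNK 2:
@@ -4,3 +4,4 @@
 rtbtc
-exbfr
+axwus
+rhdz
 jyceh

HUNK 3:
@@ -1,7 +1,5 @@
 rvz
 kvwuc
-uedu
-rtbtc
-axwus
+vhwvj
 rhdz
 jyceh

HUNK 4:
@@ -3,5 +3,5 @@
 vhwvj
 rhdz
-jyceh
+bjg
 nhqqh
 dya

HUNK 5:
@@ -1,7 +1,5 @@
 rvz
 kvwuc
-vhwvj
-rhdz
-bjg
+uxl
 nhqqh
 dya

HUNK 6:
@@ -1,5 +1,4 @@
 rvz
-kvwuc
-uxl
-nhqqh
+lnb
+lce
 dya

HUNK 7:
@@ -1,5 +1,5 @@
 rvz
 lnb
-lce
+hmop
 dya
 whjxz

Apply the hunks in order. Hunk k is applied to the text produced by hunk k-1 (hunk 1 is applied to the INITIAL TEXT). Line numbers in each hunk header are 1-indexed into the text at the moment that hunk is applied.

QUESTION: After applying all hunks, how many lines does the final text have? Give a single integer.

Answer: 5

Derivation:
Hunk 1: at line 3 remove [ongt,eaitx,mlzeu] add [exbfr,jyceh,nhqqh] -> 9 lines: rvz kvwuc uedu rtbtc exbfr jyceh nhqqh dya whjxz
Hunk 2: at line 4 remove [exbfr] add [axwus,rhdz] -> 10 lines: rvz kvwuc uedu rtbtc axwus rhdz jyceh nhqqh dya whjxz
Hunk 3: at line 1 remove [uedu,rtbtc,axwus] add [vhwvj] -> 8 lines: rvz kvwuc vhwvj rhdz jyceh nhqqh dya whjxz
Hunk 4: at line 3 remove [jyceh] add [bjg] -> 8 lines: rvz kvwuc vhwvj rhdz bjg nhqqh dya whjxz
Hunk 5: at line 1 remove [vhwvj,rhdz,bjg] add [uxl] -> 6 lines: rvz kvwuc uxl nhqqh dya whjxz
Hunk 6: at line 1 remove [kvwuc,uxl,nhqqh] add [lnb,lce] -> 5 lines: rvz lnb lce dya whjxz
Hunk 7: at line 1 remove [lce] add [hmop] -> 5 lines: rvz lnb hmop dya whjxz
Final line count: 5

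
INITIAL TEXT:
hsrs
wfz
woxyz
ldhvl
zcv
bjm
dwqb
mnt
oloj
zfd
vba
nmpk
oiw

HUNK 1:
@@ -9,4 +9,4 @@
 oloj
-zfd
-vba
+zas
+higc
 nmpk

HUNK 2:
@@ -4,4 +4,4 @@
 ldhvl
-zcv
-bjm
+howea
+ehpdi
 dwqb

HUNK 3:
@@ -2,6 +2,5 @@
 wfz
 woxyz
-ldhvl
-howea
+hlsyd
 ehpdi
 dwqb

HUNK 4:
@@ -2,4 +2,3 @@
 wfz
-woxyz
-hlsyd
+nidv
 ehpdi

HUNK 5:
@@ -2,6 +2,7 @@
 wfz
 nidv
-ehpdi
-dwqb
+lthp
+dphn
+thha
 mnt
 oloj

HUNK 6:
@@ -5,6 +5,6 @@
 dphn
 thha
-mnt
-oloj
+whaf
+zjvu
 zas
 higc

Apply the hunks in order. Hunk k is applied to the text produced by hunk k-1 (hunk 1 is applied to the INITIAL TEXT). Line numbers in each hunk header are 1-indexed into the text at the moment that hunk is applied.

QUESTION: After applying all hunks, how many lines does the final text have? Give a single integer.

Hunk 1: at line 9 remove [zfd,vba] add [zas,higc] -> 13 lines: hsrs wfz woxyz ldhvl zcv bjm dwqb mnt oloj zas higc nmpk oiw
Hunk 2: at line 4 remove [zcv,bjm] add [howea,ehpdi] -> 13 lines: hsrs wfz woxyz ldhvl howea ehpdi dwqb mnt oloj zas higc nmpk oiw
Hunk 3: at line 2 remove [ldhvl,howea] add [hlsyd] -> 12 lines: hsrs wfz woxyz hlsyd ehpdi dwqb mnt oloj zas higc nmpk oiw
Hunk 4: at line 2 remove [woxyz,hlsyd] add [nidv] -> 11 lines: hsrs wfz nidv ehpdi dwqb mnt oloj zas higc nmpk oiw
Hunk 5: at line 2 remove [ehpdi,dwqb] add [lthp,dphn,thha] -> 12 lines: hsrs wfz nidv lthp dphn thha mnt oloj zas higc nmpk oiw
Hunk 6: at line 5 remove [mnt,oloj] add [whaf,zjvu] -> 12 lines: hsrs wfz nidv lthp dphn thha whaf zjvu zas higc nmpk oiw
Final line count: 12

Answer: 12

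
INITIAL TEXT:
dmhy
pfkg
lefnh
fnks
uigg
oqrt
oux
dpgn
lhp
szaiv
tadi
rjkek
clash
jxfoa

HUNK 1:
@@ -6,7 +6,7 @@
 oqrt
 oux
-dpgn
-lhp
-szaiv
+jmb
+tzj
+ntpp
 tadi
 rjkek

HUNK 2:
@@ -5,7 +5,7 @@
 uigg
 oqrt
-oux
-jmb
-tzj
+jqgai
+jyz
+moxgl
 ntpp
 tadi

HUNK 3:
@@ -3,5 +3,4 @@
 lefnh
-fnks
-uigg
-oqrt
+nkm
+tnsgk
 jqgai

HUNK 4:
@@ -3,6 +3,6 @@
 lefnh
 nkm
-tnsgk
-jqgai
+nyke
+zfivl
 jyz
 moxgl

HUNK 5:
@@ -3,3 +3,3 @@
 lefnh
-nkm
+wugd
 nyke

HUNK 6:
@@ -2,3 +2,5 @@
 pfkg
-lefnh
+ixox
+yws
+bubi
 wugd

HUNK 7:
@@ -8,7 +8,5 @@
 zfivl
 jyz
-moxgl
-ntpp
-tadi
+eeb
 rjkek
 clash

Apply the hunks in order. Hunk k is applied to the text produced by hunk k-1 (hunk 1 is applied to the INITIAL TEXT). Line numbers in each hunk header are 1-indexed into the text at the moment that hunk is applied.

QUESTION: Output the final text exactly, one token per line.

Answer: dmhy
pfkg
ixox
yws
bubi
wugd
nyke
zfivl
jyz
eeb
rjkek
clash
jxfoa

Derivation:
Hunk 1: at line 6 remove [dpgn,lhp,szaiv] add [jmb,tzj,ntpp] -> 14 lines: dmhy pfkg lefnh fnks uigg oqrt oux jmb tzj ntpp tadi rjkek clash jxfoa
Hunk 2: at line 5 remove [oux,jmb,tzj] add [jqgai,jyz,moxgl] -> 14 lines: dmhy pfkg lefnh fnks uigg oqrt jqgai jyz moxgl ntpp tadi rjkek clash jxfoa
Hunk 3: at line 3 remove [fnks,uigg,oqrt] add [nkm,tnsgk] -> 13 lines: dmhy pfkg lefnh nkm tnsgk jqgai jyz moxgl ntpp tadi rjkek clash jxfoa
Hunk 4: at line 3 remove [tnsgk,jqgai] add [nyke,zfivl] -> 13 lines: dmhy pfkg lefnh nkm nyke zfivl jyz moxgl ntpp tadi rjkek clash jxfoa
Hunk 5: at line 3 remove [nkm] add [wugd] -> 13 lines: dmhy pfkg lefnh wugd nyke zfivl jyz moxgl ntpp tadi rjkek clash jxfoa
Hunk 6: at line 2 remove [lefnh] add [ixox,yws,bubi] -> 15 lines: dmhy pfkg ixox yws bubi wugd nyke zfivl jyz moxgl ntpp tadi rjkek clash jxfoa
Hunk 7: at line 8 remove [moxgl,ntpp,tadi] add [eeb] -> 13 lines: dmhy pfkg ixox yws bubi wugd nyke zfivl jyz eeb rjkek clash jxfoa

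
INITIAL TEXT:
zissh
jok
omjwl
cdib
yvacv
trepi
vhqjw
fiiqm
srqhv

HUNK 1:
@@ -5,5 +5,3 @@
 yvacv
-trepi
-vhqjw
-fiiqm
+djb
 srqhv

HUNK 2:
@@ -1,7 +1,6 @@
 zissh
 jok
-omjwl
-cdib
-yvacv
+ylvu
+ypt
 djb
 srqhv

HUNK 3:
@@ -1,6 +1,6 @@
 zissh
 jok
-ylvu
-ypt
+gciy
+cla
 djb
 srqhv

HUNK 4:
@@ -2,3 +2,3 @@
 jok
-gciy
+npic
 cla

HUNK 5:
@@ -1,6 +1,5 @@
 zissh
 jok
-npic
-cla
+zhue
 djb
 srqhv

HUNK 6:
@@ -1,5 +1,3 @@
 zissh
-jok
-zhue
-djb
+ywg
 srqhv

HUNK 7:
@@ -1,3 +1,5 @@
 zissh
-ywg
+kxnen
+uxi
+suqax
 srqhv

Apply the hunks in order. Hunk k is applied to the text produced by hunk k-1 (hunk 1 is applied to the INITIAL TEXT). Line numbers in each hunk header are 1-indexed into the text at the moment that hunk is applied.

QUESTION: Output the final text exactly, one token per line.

Hunk 1: at line 5 remove [trepi,vhqjw,fiiqm] add [djb] -> 7 lines: zissh jok omjwl cdib yvacv djb srqhv
Hunk 2: at line 1 remove [omjwl,cdib,yvacv] add [ylvu,ypt] -> 6 lines: zissh jok ylvu ypt djb srqhv
Hunk 3: at line 1 remove [ylvu,ypt] add [gciy,cla] -> 6 lines: zissh jok gciy cla djb srqhv
Hunk 4: at line 2 remove [gciy] add [npic] -> 6 lines: zissh jok npic cla djb srqhv
Hunk 5: at line 1 remove [npic,cla] add [zhue] -> 5 lines: zissh jok zhue djb srqhv
Hunk 6: at line 1 remove [jok,zhue,djb] add [ywg] -> 3 lines: zissh ywg srqhv
Hunk 7: at line 1 remove [ywg] add [kxnen,uxi,suqax] -> 5 lines: zissh kxnen uxi suqax srqhv

Answer: zissh
kxnen
uxi
suqax
srqhv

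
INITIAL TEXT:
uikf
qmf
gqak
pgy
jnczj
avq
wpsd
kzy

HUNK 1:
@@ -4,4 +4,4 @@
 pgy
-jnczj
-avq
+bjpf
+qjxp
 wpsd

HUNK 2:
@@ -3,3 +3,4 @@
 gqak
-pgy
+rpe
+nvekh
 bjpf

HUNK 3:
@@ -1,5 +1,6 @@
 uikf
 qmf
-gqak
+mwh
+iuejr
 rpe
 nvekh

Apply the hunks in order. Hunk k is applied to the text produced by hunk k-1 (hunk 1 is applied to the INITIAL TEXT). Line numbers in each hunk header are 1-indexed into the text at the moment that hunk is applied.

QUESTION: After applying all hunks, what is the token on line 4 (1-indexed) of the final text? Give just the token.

Answer: iuejr

Derivation:
Hunk 1: at line 4 remove [jnczj,avq] add [bjpf,qjxp] -> 8 lines: uikf qmf gqak pgy bjpf qjxp wpsd kzy
Hunk 2: at line 3 remove [pgy] add [rpe,nvekh] -> 9 lines: uikf qmf gqak rpe nvekh bjpf qjxp wpsd kzy
Hunk 3: at line 1 remove [gqak] add [mwh,iuejr] -> 10 lines: uikf qmf mwh iuejr rpe nvekh bjpf qjxp wpsd kzy
Final line 4: iuejr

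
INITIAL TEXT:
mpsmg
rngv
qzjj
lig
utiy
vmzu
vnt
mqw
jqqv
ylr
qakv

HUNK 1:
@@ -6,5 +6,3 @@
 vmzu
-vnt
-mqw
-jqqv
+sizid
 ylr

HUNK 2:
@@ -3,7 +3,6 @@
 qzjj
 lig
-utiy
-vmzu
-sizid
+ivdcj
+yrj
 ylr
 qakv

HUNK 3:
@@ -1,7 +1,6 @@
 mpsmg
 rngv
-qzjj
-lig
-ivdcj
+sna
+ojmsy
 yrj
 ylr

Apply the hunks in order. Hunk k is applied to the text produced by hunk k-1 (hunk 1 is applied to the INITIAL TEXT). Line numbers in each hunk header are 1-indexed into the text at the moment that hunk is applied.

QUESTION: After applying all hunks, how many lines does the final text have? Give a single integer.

Answer: 7

Derivation:
Hunk 1: at line 6 remove [vnt,mqw,jqqv] add [sizid] -> 9 lines: mpsmg rngv qzjj lig utiy vmzu sizid ylr qakv
Hunk 2: at line 3 remove [utiy,vmzu,sizid] add [ivdcj,yrj] -> 8 lines: mpsmg rngv qzjj lig ivdcj yrj ylr qakv
Hunk 3: at line 1 remove [qzjj,lig,ivdcj] add [sna,ojmsy] -> 7 lines: mpsmg rngv sna ojmsy yrj ylr qakv
Final line count: 7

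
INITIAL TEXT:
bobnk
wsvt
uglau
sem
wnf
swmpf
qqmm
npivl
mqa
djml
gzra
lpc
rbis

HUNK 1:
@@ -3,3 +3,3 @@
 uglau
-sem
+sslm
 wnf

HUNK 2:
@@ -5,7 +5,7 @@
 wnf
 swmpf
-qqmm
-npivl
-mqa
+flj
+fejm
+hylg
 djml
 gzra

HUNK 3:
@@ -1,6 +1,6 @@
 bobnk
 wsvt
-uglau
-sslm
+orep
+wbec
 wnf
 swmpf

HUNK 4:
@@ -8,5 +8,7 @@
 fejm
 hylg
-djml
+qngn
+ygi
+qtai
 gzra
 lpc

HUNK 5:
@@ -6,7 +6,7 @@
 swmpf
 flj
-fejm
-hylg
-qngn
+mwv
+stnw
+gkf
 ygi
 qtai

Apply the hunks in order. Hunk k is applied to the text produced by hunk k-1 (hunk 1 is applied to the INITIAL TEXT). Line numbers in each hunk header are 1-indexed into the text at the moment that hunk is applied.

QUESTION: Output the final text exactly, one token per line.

Answer: bobnk
wsvt
orep
wbec
wnf
swmpf
flj
mwv
stnw
gkf
ygi
qtai
gzra
lpc
rbis

Derivation:
Hunk 1: at line 3 remove [sem] add [sslm] -> 13 lines: bobnk wsvt uglau sslm wnf swmpf qqmm npivl mqa djml gzra lpc rbis
Hunk 2: at line 5 remove [qqmm,npivl,mqa] add [flj,fejm,hylg] -> 13 lines: bobnk wsvt uglau sslm wnf swmpf flj fejm hylg djml gzra lpc rbis
Hunk 3: at line 1 remove [uglau,sslm] add [orep,wbec] -> 13 lines: bobnk wsvt orep wbec wnf swmpf flj fejm hylg djml gzra lpc rbis
Hunk 4: at line 8 remove [djml] add [qngn,ygi,qtai] -> 15 lines: bobnk wsvt orep wbec wnf swmpf flj fejm hylg qngn ygi qtai gzra lpc rbis
Hunk 5: at line 6 remove [fejm,hylg,qngn] add [mwv,stnw,gkf] -> 15 lines: bobnk wsvt orep wbec wnf swmpf flj mwv stnw gkf ygi qtai gzra lpc rbis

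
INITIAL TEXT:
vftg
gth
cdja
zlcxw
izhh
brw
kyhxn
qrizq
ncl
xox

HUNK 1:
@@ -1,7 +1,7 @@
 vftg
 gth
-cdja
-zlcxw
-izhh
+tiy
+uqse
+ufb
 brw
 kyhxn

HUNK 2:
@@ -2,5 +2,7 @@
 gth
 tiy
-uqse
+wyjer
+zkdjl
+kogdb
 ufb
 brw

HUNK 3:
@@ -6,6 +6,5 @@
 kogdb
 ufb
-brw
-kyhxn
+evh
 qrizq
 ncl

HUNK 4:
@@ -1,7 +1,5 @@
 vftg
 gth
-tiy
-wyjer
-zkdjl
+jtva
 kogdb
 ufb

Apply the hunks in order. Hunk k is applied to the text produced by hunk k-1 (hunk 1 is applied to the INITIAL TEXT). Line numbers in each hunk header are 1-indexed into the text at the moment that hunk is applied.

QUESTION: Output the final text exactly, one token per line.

Hunk 1: at line 1 remove [cdja,zlcxw,izhh] add [tiy,uqse,ufb] -> 10 lines: vftg gth tiy uqse ufb brw kyhxn qrizq ncl xox
Hunk 2: at line 2 remove [uqse] add [wyjer,zkdjl,kogdb] -> 12 lines: vftg gth tiy wyjer zkdjl kogdb ufb brw kyhxn qrizq ncl xox
Hunk 3: at line 6 remove [brw,kyhxn] add [evh] -> 11 lines: vftg gth tiy wyjer zkdjl kogdb ufb evh qrizq ncl xox
Hunk 4: at line 1 remove [tiy,wyjer,zkdjl] add [jtva] -> 9 lines: vftg gth jtva kogdb ufb evh qrizq ncl xox

Answer: vftg
gth
jtva
kogdb
ufb
evh
qrizq
ncl
xox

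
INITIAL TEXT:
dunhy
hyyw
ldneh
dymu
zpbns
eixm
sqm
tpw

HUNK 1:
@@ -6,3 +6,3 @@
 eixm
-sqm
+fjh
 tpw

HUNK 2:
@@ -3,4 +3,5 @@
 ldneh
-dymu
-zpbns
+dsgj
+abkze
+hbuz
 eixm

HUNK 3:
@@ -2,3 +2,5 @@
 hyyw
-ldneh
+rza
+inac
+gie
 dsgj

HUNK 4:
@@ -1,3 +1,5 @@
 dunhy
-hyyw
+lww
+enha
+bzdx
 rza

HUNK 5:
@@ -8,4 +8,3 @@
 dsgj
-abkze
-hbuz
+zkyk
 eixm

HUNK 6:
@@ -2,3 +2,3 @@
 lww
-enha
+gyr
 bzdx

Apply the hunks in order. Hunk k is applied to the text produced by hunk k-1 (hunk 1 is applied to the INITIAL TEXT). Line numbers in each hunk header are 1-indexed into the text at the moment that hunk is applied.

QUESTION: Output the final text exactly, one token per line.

Answer: dunhy
lww
gyr
bzdx
rza
inac
gie
dsgj
zkyk
eixm
fjh
tpw

Derivation:
Hunk 1: at line 6 remove [sqm] add [fjh] -> 8 lines: dunhy hyyw ldneh dymu zpbns eixm fjh tpw
Hunk 2: at line 3 remove [dymu,zpbns] add [dsgj,abkze,hbuz] -> 9 lines: dunhy hyyw ldneh dsgj abkze hbuz eixm fjh tpw
Hunk 3: at line 2 remove [ldneh] add [rza,inac,gie] -> 11 lines: dunhy hyyw rza inac gie dsgj abkze hbuz eixm fjh tpw
Hunk 4: at line 1 remove [hyyw] add [lww,enha,bzdx] -> 13 lines: dunhy lww enha bzdx rza inac gie dsgj abkze hbuz eixm fjh tpw
Hunk 5: at line 8 remove [abkze,hbuz] add [zkyk] -> 12 lines: dunhy lww enha bzdx rza inac gie dsgj zkyk eixm fjh tpw
Hunk 6: at line 2 remove [enha] add [gyr] -> 12 lines: dunhy lww gyr bzdx rza inac gie dsgj zkyk eixm fjh tpw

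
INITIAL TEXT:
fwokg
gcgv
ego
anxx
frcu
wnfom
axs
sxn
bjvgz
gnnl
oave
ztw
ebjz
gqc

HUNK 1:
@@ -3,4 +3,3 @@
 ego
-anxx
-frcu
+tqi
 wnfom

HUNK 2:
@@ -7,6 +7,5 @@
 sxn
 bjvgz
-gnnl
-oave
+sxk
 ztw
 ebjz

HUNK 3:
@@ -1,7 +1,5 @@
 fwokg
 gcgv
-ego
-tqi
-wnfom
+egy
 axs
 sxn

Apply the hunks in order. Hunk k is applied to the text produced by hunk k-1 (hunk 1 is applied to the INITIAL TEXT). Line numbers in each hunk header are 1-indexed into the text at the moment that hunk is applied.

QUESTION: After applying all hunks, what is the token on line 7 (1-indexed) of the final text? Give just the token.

Answer: sxk

Derivation:
Hunk 1: at line 3 remove [anxx,frcu] add [tqi] -> 13 lines: fwokg gcgv ego tqi wnfom axs sxn bjvgz gnnl oave ztw ebjz gqc
Hunk 2: at line 7 remove [gnnl,oave] add [sxk] -> 12 lines: fwokg gcgv ego tqi wnfom axs sxn bjvgz sxk ztw ebjz gqc
Hunk 3: at line 1 remove [ego,tqi,wnfom] add [egy] -> 10 lines: fwokg gcgv egy axs sxn bjvgz sxk ztw ebjz gqc
Final line 7: sxk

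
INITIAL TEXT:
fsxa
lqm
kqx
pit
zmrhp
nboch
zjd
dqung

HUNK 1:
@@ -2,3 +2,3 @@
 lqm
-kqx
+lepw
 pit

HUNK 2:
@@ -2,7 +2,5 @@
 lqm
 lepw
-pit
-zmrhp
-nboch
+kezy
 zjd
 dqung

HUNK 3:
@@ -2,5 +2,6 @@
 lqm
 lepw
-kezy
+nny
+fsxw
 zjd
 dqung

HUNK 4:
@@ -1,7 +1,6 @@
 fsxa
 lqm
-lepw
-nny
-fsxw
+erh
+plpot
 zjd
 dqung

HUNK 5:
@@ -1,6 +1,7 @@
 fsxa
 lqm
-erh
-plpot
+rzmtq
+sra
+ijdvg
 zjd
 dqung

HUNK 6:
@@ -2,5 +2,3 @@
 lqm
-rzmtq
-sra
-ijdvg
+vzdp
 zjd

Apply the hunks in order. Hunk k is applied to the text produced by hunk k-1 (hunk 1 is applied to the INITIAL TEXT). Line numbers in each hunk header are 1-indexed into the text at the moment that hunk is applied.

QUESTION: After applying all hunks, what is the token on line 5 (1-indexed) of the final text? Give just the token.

Answer: dqung

Derivation:
Hunk 1: at line 2 remove [kqx] add [lepw] -> 8 lines: fsxa lqm lepw pit zmrhp nboch zjd dqung
Hunk 2: at line 2 remove [pit,zmrhp,nboch] add [kezy] -> 6 lines: fsxa lqm lepw kezy zjd dqung
Hunk 3: at line 2 remove [kezy] add [nny,fsxw] -> 7 lines: fsxa lqm lepw nny fsxw zjd dqung
Hunk 4: at line 1 remove [lepw,nny,fsxw] add [erh,plpot] -> 6 lines: fsxa lqm erh plpot zjd dqung
Hunk 5: at line 1 remove [erh,plpot] add [rzmtq,sra,ijdvg] -> 7 lines: fsxa lqm rzmtq sra ijdvg zjd dqung
Hunk 6: at line 2 remove [rzmtq,sra,ijdvg] add [vzdp] -> 5 lines: fsxa lqm vzdp zjd dqung
Final line 5: dqung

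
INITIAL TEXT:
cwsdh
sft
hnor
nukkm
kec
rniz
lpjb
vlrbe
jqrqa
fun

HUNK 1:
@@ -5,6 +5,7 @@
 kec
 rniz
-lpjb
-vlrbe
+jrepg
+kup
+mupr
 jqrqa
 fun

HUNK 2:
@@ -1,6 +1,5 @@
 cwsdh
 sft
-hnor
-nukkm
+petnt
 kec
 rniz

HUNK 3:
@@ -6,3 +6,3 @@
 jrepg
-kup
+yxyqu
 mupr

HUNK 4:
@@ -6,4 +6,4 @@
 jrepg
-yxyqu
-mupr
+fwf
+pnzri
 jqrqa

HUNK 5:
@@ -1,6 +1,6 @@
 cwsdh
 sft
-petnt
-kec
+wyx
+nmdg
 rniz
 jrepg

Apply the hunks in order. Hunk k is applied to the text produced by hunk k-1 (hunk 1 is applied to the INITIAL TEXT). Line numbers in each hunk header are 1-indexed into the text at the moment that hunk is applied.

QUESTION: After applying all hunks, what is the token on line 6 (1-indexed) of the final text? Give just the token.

Answer: jrepg

Derivation:
Hunk 1: at line 5 remove [lpjb,vlrbe] add [jrepg,kup,mupr] -> 11 lines: cwsdh sft hnor nukkm kec rniz jrepg kup mupr jqrqa fun
Hunk 2: at line 1 remove [hnor,nukkm] add [petnt] -> 10 lines: cwsdh sft petnt kec rniz jrepg kup mupr jqrqa fun
Hunk 3: at line 6 remove [kup] add [yxyqu] -> 10 lines: cwsdh sft petnt kec rniz jrepg yxyqu mupr jqrqa fun
Hunk 4: at line 6 remove [yxyqu,mupr] add [fwf,pnzri] -> 10 lines: cwsdh sft petnt kec rniz jrepg fwf pnzri jqrqa fun
Hunk 5: at line 1 remove [petnt,kec] add [wyx,nmdg] -> 10 lines: cwsdh sft wyx nmdg rniz jrepg fwf pnzri jqrqa fun
Final line 6: jrepg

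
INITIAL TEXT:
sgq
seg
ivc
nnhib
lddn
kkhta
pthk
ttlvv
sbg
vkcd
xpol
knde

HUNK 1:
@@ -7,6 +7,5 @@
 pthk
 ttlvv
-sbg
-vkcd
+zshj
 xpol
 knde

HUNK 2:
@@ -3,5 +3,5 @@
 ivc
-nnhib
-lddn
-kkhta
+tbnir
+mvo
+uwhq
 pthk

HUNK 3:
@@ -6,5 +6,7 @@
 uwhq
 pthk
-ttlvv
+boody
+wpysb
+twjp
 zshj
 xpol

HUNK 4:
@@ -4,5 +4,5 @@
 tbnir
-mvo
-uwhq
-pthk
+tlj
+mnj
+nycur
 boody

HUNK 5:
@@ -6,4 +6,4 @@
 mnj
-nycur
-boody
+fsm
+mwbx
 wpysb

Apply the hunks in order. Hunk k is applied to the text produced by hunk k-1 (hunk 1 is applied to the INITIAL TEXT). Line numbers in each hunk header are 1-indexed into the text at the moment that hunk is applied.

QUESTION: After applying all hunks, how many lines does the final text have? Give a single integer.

Answer: 13

Derivation:
Hunk 1: at line 7 remove [sbg,vkcd] add [zshj] -> 11 lines: sgq seg ivc nnhib lddn kkhta pthk ttlvv zshj xpol knde
Hunk 2: at line 3 remove [nnhib,lddn,kkhta] add [tbnir,mvo,uwhq] -> 11 lines: sgq seg ivc tbnir mvo uwhq pthk ttlvv zshj xpol knde
Hunk 3: at line 6 remove [ttlvv] add [boody,wpysb,twjp] -> 13 lines: sgq seg ivc tbnir mvo uwhq pthk boody wpysb twjp zshj xpol knde
Hunk 4: at line 4 remove [mvo,uwhq,pthk] add [tlj,mnj,nycur] -> 13 lines: sgq seg ivc tbnir tlj mnj nycur boody wpysb twjp zshj xpol knde
Hunk 5: at line 6 remove [nycur,boody] add [fsm,mwbx] -> 13 lines: sgq seg ivc tbnir tlj mnj fsm mwbx wpysb twjp zshj xpol knde
Final line count: 13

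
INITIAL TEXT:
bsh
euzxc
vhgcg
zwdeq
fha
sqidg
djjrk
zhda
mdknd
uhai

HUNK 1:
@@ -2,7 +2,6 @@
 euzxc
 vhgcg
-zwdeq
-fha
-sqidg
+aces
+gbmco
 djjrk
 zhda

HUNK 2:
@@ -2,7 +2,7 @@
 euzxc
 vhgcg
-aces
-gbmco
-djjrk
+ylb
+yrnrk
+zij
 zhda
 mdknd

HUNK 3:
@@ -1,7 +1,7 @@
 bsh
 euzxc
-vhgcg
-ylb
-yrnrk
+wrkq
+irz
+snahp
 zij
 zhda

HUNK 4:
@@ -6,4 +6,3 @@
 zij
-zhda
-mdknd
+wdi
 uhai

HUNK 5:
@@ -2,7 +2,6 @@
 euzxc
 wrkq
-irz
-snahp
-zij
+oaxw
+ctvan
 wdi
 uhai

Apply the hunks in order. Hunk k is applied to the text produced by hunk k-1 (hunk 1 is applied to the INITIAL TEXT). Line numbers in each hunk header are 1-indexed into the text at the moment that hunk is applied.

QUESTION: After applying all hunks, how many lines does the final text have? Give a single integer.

Answer: 7

Derivation:
Hunk 1: at line 2 remove [zwdeq,fha,sqidg] add [aces,gbmco] -> 9 lines: bsh euzxc vhgcg aces gbmco djjrk zhda mdknd uhai
Hunk 2: at line 2 remove [aces,gbmco,djjrk] add [ylb,yrnrk,zij] -> 9 lines: bsh euzxc vhgcg ylb yrnrk zij zhda mdknd uhai
Hunk 3: at line 1 remove [vhgcg,ylb,yrnrk] add [wrkq,irz,snahp] -> 9 lines: bsh euzxc wrkq irz snahp zij zhda mdknd uhai
Hunk 4: at line 6 remove [zhda,mdknd] add [wdi] -> 8 lines: bsh euzxc wrkq irz snahp zij wdi uhai
Hunk 5: at line 2 remove [irz,snahp,zij] add [oaxw,ctvan] -> 7 lines: bsh euzxc wrkq oaxw ctvan wdi uhai
Final line count: 7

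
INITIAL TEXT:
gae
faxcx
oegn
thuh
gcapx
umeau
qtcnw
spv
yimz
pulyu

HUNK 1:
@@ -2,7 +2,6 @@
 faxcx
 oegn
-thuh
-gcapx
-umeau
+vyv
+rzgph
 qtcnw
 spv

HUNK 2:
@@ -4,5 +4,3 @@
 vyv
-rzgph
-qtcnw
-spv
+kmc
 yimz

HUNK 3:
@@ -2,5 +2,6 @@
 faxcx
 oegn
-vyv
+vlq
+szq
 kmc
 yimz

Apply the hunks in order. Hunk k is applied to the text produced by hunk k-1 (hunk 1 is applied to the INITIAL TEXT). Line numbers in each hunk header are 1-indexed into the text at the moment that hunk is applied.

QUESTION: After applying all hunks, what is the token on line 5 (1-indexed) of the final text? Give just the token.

Hunk 1: at line 2 remove [thuh,gcapx,umeau] add [vyv,rzgph] -> 9 lines: gae faxcx oegn vyv rzgph qtcnw spv yimz pulyu
Hunk 2: at line 4 remove [rzgph,qtcnw,spv] add [kmc] -> 7 lines: gae faxcx oegn vyv kmc yimz pulyu
Hunk 3: at line 2 remove [vyv] add [vlq,szq] -> 8 lines: gae faxcx oegn vlq szq kmc yimz pulyu
Final line 5: szq

Answer: szq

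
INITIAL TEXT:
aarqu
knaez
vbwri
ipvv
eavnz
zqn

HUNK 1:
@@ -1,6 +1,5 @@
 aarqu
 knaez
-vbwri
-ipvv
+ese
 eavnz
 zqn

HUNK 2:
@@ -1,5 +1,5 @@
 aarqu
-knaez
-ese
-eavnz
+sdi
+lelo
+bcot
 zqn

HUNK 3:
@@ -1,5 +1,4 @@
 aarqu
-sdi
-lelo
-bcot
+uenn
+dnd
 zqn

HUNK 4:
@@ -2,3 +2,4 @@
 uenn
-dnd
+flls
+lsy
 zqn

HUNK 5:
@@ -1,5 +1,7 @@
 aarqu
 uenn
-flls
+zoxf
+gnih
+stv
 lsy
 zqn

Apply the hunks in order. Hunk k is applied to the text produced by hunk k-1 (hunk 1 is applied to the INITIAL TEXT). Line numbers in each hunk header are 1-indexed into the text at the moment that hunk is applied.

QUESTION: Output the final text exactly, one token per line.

Answer: aarqu
uenn
zoxf
gnih
stv
lsy
zqn

Derivation:
Hunk 1: at line 1 remove [vbwri,ipvv] add [ese] -> 5 lines: aarqu knaez ese eavnz zqn
Hunk 2: at line 1 remove [knaez,ese,eavnz] add [sdi,lelo,bcot] -> 5 lines: aarqu sdi lelo bcot zqn
Hunk 3: at line 1 remove [sdi,lelo,bcot] add [uenn,dnd] -> 4 lines: aarqu uenn dnd zqn
Hunk 4: at line 2 remove [dnd] add [flls,lsy] -> 5 lines: aarqu uenn flls lsy zqn
Hunk 5: at line 1 remove [flls] add [zoxf,gnih,stv] -> 7 lines: aarqu uenn zoxf gnih stv lsy zqn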